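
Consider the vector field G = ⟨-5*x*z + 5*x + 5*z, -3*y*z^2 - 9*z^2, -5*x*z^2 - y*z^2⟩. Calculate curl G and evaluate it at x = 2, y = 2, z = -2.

(∇×G)₁ = ∂G₃/∂y − ∂G₂/∂z = 6*y*z - z^2 + 18*z
(∇×G)₂ = ∂G₁/∂z − ∂G₃/∂x = -5*x + 5*z^2 + 5
(∇×G)₃ = ∂G₂/∂x − ∂G₁/∂y = 0
∇×G = (6*y*z - z^2 + 18*z, -5*x + 5*z^2 + 5, 0)
At (2, 2, -2): (-64, 15, 0).

(-64, 15, 0)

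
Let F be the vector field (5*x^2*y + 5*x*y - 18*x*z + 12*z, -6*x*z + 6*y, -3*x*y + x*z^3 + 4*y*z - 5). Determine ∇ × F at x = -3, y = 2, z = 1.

(-5, 71, -36)

(∇×F)₁ = ∂F₃/∂y − ∂F₂/∂z = 3*x + 4*z
(∇×F)₂ = ∂F₁/∂z − ∂F₃/∂x = -18*x + 3*y - z^3 + 12
(∇×F)₃ = ∂F₂/∂x − ∂F₁/∂y = -5*x^2 - 5*x - 6*z
∇×F = (3*x + 4*z, -18*x + 3*y - z^3 + 12, -5*x^2 - 5*x - 6*z)
At (-3, 2, 1): (-5, 71, -36).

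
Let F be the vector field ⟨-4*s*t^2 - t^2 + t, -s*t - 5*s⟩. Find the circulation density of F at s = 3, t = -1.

∂F₂/∂s = -t - 5
∂F₁/∂t = -8*s*t - 2*t + 1
Scalar curl = 8*s*t + t - 6
At (3, -1): -31.

-31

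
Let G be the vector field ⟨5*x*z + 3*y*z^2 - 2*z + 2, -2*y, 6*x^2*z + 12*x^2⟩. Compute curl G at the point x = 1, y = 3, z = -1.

(∇×G)₁ = ∂G₃/∂y − ∂G₂/∂z = 0
(∇×G)₂ = ∂G₁/∂z − ∂G₃/∂x = -12*x*z - 19*x + 6*y*z - 2
(∇×G)₃ = ∂G₂/∂x − ∂G₁/∂y = -3*z^2
∇×G = (0, -12*x*z - 19*x + 6*y*z - 2, -3*z^2)
At (1, 3, -1): (0, -27, -3).

(0, -27, -3)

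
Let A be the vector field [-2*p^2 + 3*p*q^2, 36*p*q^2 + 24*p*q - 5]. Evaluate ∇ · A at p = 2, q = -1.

∂A₁/∂p = -4*p + 3*q^2
∂A₂/∂q = 72*p*q + 24*p
∇·A = 72*p*q + 20*p + 3*q^2
At (2, -1): -101.

-101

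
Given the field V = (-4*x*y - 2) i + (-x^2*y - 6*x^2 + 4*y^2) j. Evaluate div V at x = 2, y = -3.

-16

∂V₁/∂x = -4*y
∂V₂/∂y = -x^2 + 8*y
∇·V = -x^2 + 4*y
At (2, -3): -16.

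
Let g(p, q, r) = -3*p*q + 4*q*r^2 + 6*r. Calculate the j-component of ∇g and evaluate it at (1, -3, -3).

33

(∇g)_2 = ∂g/∂q = -3*p + 4*r^2
At (1, -3, -3): 33.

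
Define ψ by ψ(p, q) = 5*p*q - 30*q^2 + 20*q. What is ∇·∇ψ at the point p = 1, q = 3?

-60

∂²ψ/∂p² = 0
∂²ψ/∂q² = -60
∇²ψ = -60
At (1, 3): -60.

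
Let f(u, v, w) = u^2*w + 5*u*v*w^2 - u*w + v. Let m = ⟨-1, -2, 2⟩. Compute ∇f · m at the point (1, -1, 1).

-28

∂f/∂u = 2*u*w + 5*v*w^2 - w
∂f/∂v = 5*u*w^2 + 1
∂f/∂w = u^2 + 10*u*v*w - u
∇f at (1, -1, 1) = (-4, 6, -10)
∇f · m = (-4)(-1) + (6)(-2) + (-10)(2) = -28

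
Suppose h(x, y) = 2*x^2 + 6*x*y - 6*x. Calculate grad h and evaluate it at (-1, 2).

(2, -6)

∂h/∂x = 4*x + 6*y - 6
∂h/∂y = 6*x
∇h = (4*x + 6*y - 6, 6*x)
At (-1, 2): (2, -6).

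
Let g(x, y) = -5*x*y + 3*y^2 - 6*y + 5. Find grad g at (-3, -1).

∂g/∂x = -5*y
∂g/∂y = -5*x + 6*y - 6
∇g = (-5*y, -5*x + 6*y - 6)
At (-3, -1): (5, 3).

(5, 3)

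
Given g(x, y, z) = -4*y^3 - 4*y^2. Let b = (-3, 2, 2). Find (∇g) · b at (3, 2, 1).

∂g/∂x = 0
∂g/∂y = -12*y^2 - 8*y
∂g/∂z = 0
∇g at (3, 2, 1) = (0, -64, 0)
∇g · b = (0)(-3) + (-64)(2) + (0)(2) = -128

-128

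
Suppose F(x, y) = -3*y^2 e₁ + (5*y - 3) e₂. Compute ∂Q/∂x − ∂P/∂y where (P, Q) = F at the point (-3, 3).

∂F₂/∂x = 0
∂F₁/∂y = -6*y
Scalar curl = 6*y
At (-3, 3): 18.

18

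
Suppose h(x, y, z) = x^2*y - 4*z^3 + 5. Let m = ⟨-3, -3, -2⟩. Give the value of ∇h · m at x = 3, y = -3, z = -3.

243

∂h/∂x = 2*x*y
∂h/∂y = x^2
∂h/∂z = -12*z^2
∇h at (3, -3, -3) = (-18, 9, -108)
∇h · m = (-18)(-3) + (9)(-3) + (-108)(-2) = 243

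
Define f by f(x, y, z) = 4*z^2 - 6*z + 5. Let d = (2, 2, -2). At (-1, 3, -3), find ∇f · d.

60

∂f/∂x = 0
∂f/∂y = 0
∂f/∂z = 8*z - 6
∇f at (-1, 3, -3) = (0, 0, -30)
∇f · d = (0)(2) + (0)(2) + (-30)(-2) = 60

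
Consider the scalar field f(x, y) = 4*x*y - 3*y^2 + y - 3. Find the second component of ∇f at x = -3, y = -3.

(∇f)_2 = ∂f/∂y = 4*x - 6*y + 1
At (-3, -3): 7.

7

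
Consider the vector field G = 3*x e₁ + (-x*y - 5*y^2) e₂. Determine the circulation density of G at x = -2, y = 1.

∂G₂/∂x = -y
∂G₁/∂y = 0
Scalar curl = -y
At (-2, 1): -1.

-1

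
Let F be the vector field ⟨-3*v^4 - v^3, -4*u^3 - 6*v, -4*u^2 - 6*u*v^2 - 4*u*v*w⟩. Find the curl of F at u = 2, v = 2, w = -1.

(∇×F)₁ = ∂F₃/∂v − ∂F₂/∂w = -12*u*v - 4*u*w
(∇×F)₂ = ∂F₁/∂w − ∂F₃/∂u = 8*u + 6*v^2 + 4*v*w
(∇×F)₃ = ∂F₂/∂u − ∂F₁/∂v = -12*u^2 + 12*v^3 + 3*v^2
∇×F = (-12*u*v - 4*u*w, 8*u + 6*v^2 + 4*v*w, -12*u^2 + 12*v^3 + 3*v^2)
At (2, 2, -1): (-40, 32, 60).

(-40, 32, 60)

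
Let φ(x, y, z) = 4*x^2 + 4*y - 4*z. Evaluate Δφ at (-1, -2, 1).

8

∂²φ/∂x² = 8
∂²φ/∂y² = 0
∂²φ/∂z² = 0
∇²φ = 8
At (-1, -2, 1): 8.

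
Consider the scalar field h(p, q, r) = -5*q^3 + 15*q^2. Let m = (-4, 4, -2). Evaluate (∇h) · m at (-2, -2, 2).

∂h/∂p = 0
∂h/∂q = -15*q^2 + 30*q
∂h/∂r = 0
∇h at (-2, -2, 2) = (0, -120, 0)
∇h · m = (0)(-4) + (-120)(4) + (0)(-2) = -480

-480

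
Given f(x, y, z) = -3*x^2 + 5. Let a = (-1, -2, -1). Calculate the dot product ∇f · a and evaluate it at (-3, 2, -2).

-18

∂f/∂x = -6*x
∂f/∂y = 0
∂f/∂z = 0
∇f at (-3, 2, -2) = (18, 0, 0)
∇f · a = (18)(-1) + (0)(-2) + (0)(-1) = -18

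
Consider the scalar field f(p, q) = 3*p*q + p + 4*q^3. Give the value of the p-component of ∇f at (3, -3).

(∇f)_1 = ∂f/∂p = 3*q + 1
At (3, -3): -8.

-8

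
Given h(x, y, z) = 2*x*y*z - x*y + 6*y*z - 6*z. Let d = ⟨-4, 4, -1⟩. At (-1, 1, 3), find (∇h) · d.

34

∂h/∂x = 2*y*z - y
∂h/∂y = 2*x*z - x + 6*z
∂h/∂z = 2*x*y + 6*y - 6
∇h at (-1, 1, 3) = (5, 13, -2)
∇h · d = (5)(-4) + (13)(4) + (-2)(-1) = 34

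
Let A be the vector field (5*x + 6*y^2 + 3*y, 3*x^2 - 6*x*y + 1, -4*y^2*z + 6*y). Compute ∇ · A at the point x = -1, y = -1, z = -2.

∂A₁/∂x = 5
∂A₂/∂y = -6*x
∂A₃/∂z = -4*y^2
∇·A = -6*x - 4*y^2 + 5
At (-1, -1, -2): 7.

7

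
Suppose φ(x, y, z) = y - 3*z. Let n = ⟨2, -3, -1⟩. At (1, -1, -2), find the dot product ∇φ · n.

∂φ/∂x = 0
∂φ/∂y = 1
∂φ/∂z = -3
∇φ at (1, -1, -2) = (0, 1, -3)
∇φ · n = (0)(2) + (1)(-3) + (-3)(-1) = 0

0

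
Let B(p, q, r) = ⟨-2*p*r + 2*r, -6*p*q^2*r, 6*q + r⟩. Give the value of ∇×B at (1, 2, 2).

(30, 0, -48)

(∇×B)₁ = ∂B₃/∂q − ∂B₂/∂r = 6*p*q^2 + 6
(∇×B)₂ = ∂B₁/∂r − ∂B₃/∂p = -2*p + 2
(∇×B)₃ = ∂B₂/∂p − ∂B₁/∂q = -6*q^2*r
∇×B = (6*p*q^2 + 6, -2*p + 2, -6*q^2*r)
At (1, 2, 2): (30, 0, -48).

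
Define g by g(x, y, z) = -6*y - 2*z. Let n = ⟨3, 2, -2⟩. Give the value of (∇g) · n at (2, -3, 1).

∂g/∂x = 0
∂g/∂y = -6
∂g/∂z = -2
∇g at (2, -3, 1) = (0, -6, -2)
∇g · n = (0)(3) + (-6)(2) + (-2)(-2) = -8

-8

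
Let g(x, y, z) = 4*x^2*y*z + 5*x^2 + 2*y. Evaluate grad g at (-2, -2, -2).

∂g/∂x = 8*x*y*z + 10*x
∂g/∂y = 4*x^2*z + 2
∂g/∂z = 4*x^2*y
∇g = (8*x*y*z + 10*x, 4*x^2*z + 2, 4*x^2*y)
At (-2, -2, -2): (-84, -30, -32).

(-84, -30, -32)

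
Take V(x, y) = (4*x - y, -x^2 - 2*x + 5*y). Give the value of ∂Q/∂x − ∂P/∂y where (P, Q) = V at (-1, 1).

∂V₂/∂x = -2*x - 2
∂V₁/∂y = -1
Scalar curl = -2*x - 1
At (-1, 1): 1.

1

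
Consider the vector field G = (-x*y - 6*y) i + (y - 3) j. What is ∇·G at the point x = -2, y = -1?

2

∂G₁/∂x = -y
∂G₂/∂y = 1
∇·G = -y + 1
At (-2, -1): 2.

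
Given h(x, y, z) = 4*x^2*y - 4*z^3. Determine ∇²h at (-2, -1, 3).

-80

∂²h/∂x² = 8*y
∂²h/∂y² = 0
∂²h/∂z² = -24*z
∇²h = 8*y - 24*z
At (-2, -1, 3): -80.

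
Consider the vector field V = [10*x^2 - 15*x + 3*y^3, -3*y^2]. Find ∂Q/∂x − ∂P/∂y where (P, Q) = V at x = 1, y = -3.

-81

∂V₂/∂x = 0
∂V₁/∂y = 9*y^2
Scalar curl = -9*y^2
At (1, -3): -81.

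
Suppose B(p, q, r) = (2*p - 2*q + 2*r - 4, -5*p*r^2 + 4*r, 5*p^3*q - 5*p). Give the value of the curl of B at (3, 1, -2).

(71, -128, -18)

(∇×B)₁ = ∂B₃/∂q − ∂B₂/∂r = 5*p^3 + 10*p*r - 4
(∇×B)₂ = ∂B₁/∂r − ∂B₃/∂p = -15*p^2*q + 7
(∇×B)₃ = ∂B₂/∂p − ∂B₁/∂q = -5*r^2 + 2
∇×B = (5*p^3 + 10*p*r - 4, -15*p^2*q + 7, -5*r^2 + 2)
At (3, 1, -2): (71, -128, -18).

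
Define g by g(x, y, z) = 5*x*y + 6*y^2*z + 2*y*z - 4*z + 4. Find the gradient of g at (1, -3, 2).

(-15, -63, 44)

∂g/∂x = 5*y
∂g/∂y = 5*x + 12*y*z + 2*z
∂g/∂z = 6*y^2 + 2*y - 4
∇g = (5*y, 5*x + 12*y*z + 2*z, 6*y^2 + 2*y - 4)
At (1, -3, 2): (-15, -63, 44).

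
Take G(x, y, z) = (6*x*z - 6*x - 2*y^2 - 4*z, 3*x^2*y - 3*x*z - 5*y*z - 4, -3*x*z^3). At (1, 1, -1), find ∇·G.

∂G₁/∂x = 6*z - 6
∂G₂/∂y = 3*x^2 - 5*z
∂G₃/∂z = -9*x*z^2
∇·G = 3*x^2 - 9*x*z^2 + z - 6
At (1, 1, -1): -13.

-13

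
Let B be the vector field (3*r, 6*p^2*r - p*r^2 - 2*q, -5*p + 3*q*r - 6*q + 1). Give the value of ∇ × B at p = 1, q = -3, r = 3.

(∇×B)₁ = ∂B₃/∂q − ∂B₂/∂r = -6*p^2 + 2*p*r + 3*r - 6
(∇×B)₂ = ∂B₁/∂r − ∂B₃/∂p = 8
(∇×B)₃ = ∂B₂/∂p − ∂B₁/∂q = 12*p*r - r^2
∇×B = (-6*p^2 + 2*p*r + 3*r - 6, 8, 12*p*r - r^2)
At (1, -3, 3): (3, 8, 27).

(3, 8, 27)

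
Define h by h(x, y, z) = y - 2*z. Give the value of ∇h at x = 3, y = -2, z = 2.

∂h/∂x = 0
∂h/∂y = 1
∂h/∂z = -2
∇h = (0, 1, -2)
At (3, -2, 2): (0, 1, -2).

(0, 1, -2)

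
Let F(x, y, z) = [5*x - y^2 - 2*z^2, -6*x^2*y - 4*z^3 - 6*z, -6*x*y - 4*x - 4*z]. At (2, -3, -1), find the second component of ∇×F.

(∇×F)_2 = ∂F₁/∂z − ∂F₃/∂x
= -4*z − (-6*y - 4)
= 6*y - 4*z + 4
At (2, -3, -1): -10.

-10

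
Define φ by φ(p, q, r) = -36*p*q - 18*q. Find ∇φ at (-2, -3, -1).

∂φ/∂p = -36*q
∂φ/∂q = -36*p - 18
∂φ/∂r = 0
∇φ = (-36*q, -36*p - 18, 0)
At (-2, -3, -1): (108, 54, 0).

(108, 54, 0)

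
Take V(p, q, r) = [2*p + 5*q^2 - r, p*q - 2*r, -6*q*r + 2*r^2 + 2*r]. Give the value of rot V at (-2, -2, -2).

(∇×V)₁ = ∂V₃/∂q − ∂V₂/∂r = -6*r + 2
(∇×V)₂ = ∂V₁/∂r − ∂V₃/∂p = -1
(∇×V)₃ = ∂V₂/∂p − ∂V₁/∂q = -9*q
∇×V = (-6*r + 2, -1, -9*q)
At (-2, -2, -2): (14, -1, 18).

(14, -1, 18)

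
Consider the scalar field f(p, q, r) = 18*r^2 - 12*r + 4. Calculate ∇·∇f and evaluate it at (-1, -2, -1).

36

∂²f/∂p² = 0
∂²f/∂q² = 0
∂²f/∂r² = 36
∇²f = 36
At (-1, -2, -1): 36.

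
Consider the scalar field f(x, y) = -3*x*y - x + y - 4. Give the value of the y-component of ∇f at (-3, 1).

(∇f)_2 = ∂f/∂y = -3*x + 1
At (-3, 1): 10.

10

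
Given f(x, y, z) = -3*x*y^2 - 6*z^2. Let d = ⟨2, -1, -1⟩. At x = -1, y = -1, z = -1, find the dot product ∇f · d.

∂f/∂x = -3*y^2
∂f/∂y = -6*x*y
∂f/∂z = -12*z
∇f at (-1, -1, -1) = (-3, -6, 12)
∇f · d = (-3)(2) + (-6)(-1) + (12)(-1) = -12

-12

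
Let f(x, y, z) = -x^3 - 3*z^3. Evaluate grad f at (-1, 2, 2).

(-3, 0, -36)

∂f/∂x = -3*x^2
∂f/∂y = 0
∂f/∂z = -9*z^2
∇f = (-3*x^2, 0, -9*z^2)
At (-1, 2, 2): (-3, 0, -36).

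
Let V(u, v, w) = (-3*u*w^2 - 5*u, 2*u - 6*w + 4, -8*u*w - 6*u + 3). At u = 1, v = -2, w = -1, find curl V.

(6, 4, 2)

(∇×V)₁ = ∂V₃/∂v − ∂V₂/∂w = 6
(∇×V)₂ = ∂V₁/∂w − ∂V₃/∂u = -6*u*w + 8*w + 6
(∇×V)₃ = ∂V₂/∂u − ∂V₁/∂v = 2
∇×V = (6, -6*u*w + 8*w + 6, 2)
At (1, -2, -1): (6, 4, 2).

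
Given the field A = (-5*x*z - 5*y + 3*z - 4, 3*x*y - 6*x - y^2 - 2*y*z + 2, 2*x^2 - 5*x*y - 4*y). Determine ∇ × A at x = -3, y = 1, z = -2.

(13, 35, 2)

(∇×A)₁ = ∂A₃/∂y − ∂A₂/∂z = -5*x + 2*y - 4
(∇×A)₂ = ∂A₁/∂z − ∂A₃/∂x = -9*x + 5*y + 3
(∇×A)₃ = ∂A₂/∂x − ∂A₁/∂y = 3*y - 1
∇×A = (-5*x + 2*y - 4, -9*x + 5*y + 3, 3*y - 1)
At (-3, 1, -2): (13, 35, 2).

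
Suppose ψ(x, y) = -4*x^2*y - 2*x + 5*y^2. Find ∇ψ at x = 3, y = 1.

(-26, -26)

∂ψ/∂x = -8*x*y - 2
∂ψ/∂y = -4*x^2 + 10*y
∇ψ = (-8*x*y - 2, -4*x^2 + 10*y)
At (3, 1): (-26, -26).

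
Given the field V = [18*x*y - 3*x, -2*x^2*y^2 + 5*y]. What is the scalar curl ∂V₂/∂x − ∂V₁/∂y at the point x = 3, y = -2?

-102

∂V₂/∂x = -4*x*y^2
∂V₁/∂y = 18*x
Scalar curl = -4*x*y^2 - 18*x
At (3, -2): -102.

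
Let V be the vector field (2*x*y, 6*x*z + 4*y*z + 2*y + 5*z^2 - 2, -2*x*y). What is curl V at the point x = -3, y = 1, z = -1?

(30, 2, 0)

(∇×V)₁ = ∂V₃/∂y − ∂V₂/∂z = -8*x - 4*y - 10*z
(∇×V)₂ = ∂V₁/∂z − ∂V₃/∂x = 2*y
(∇×V)₃ = ∂V₂/∂x − ∂V₁/∂y = -2*x + 6*z
∇×V = (-8*x - 4*y - 10*z, 2*y, -2*x + 6*z)
At (-3, 1, -1): (30, 2, 0).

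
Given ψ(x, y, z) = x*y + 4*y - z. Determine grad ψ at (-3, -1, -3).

(-1, 1, -1)

∂ψ/∂x = y
∂ψ/∂y = x + 4
∂ψ/∂z = -1
∇ψ = (y, x + 4, -1)
At (-3, -1, -3): (-1, 1, -1).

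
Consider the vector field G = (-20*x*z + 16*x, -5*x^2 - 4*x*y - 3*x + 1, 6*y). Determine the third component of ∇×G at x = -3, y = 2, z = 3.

(∇×G)_3 = ∂G₂/∂x − ∂G₁/∂y
= -10*x - 4*y - 3 − (0)
= -10*x - 4*y - 3
At (-3, 2, 3): 19.

19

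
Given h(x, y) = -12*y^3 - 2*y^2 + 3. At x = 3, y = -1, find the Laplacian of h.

∂²h/∂x² = 0
∂²h/∂y² = -4*(18*y + 1)
∇²h = -72*y - 4
At (3, -1): 68.

68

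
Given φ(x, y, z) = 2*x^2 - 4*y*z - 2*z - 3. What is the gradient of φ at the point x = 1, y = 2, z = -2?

∂φ/∂x = 4*x
∂φ/∂y = -4*z
∂φ/∂z = -4*y - 2
∇φ = (4*x, -4*z, -4*y - 2)
At (1, 2, -2): (4, 8, -10).

(4, 8, -10)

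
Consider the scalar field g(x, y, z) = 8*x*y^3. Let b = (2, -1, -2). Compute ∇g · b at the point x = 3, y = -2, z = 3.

-416

∂g/∂x = 8*y^3
∂g/∂y = 24*x*y^2
∂g/∂z = 0
∇g at (3, -2, 3) = (-64, 288, 0)
∇g · b = (-64)(2) + (288)(-1) + (0)(-2) = -416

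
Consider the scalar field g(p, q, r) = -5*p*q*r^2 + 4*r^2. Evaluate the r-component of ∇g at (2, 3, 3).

-156

(∇g)_3 = ∂g/∂r = -10*p*q*r + 8*r
At (2, 3, 3): -156.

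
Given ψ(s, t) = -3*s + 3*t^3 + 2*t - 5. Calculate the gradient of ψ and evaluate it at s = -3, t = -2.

(-3, 38)

∂ψ/∂s = -3
∂ψ/∂t = 9*t^2 + 2
∇ψ = (-3, 9*t^2 + 2)
At (-3, -2): (-3, 38).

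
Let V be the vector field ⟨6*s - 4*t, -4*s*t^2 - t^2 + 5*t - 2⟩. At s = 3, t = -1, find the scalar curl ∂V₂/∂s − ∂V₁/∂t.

0

∂V₂/∂s = -4*t^2
∂V₁/∂t = -4
Scalar curl = -4*t^2 + 4
At (3, -1): 0.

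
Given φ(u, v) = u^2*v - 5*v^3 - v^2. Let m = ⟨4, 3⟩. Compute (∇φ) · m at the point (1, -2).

-181

∂φ/∂u = 2*u*v
∂φ/∂v = u^2 - 15*v^2 - 2*v
∇φ at (1, -2) = (-4, -55)
∇φ · m = (-4)(4) + (-55)(3) = -181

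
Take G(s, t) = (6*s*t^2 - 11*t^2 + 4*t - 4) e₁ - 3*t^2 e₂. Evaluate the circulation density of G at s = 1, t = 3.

∂G₂/∂s = 0
∂G₁/∂t = 12*s*t - 22*t + 4
Scalar curl = -12*s*t + 22*t - 4
At (1, 3): 26.

26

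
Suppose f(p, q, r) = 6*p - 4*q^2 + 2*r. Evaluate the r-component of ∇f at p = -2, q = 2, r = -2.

2

(∇f)_3 = ∂f/∂r = 2
At (-2, 2, -2): 2.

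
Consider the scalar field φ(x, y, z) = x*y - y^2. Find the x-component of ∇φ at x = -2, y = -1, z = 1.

(∇φ)_1 = ∂φ/∂x = y
At (-2, -1, 1): -1.

-1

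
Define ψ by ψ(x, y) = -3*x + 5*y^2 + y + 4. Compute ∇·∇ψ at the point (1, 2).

10

∂²ψ/∂x² = 0
∂²ψ/∂y² = 10
∇²ψ = 10
At (1, 2): 10.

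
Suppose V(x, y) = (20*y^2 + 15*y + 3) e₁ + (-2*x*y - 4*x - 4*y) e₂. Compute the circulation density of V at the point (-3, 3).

∂V₂/∂x = -2*y - 4
∂V₁/∂y = 40*y + 15
Scalar curl = -42*y - 19
At (-3, 3): -145.

-145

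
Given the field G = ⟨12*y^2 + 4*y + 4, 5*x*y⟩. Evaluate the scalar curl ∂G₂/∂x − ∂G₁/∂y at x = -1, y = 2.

-42

∂G₂/∂x = 5*y
∂G₁/∂y = 24*y + 4
Scalar curl = -19*y - 4
At (-1, 2): -42.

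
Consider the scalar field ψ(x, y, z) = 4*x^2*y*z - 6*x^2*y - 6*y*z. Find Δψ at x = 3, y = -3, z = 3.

-36

∂²ψ/∂x² = 4*y*(2*z - 3)
∂²ψ/∂y² = 0
∂²ψ/∂z² = 0
∇²ψ = 8*y*z - 12*y
At (3, -3, 3): -36.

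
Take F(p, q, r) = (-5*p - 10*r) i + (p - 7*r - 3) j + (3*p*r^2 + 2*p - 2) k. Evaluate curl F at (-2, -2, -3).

(7, -39, 1)

(∇×F)₁ = ∂F₃/∂q − ∂F₂/∂r = 7
(∇×F)₂ = ∂F₁/∂r − ∂F₃/∂p = -3*r^2 - 12
(∇×F)₃ = ∂F₂/∂p − ∂F₁/∂q = 1
∇×F = (7, -3*r^2 - 12, 1)
At (-2, -2, -3): (7, -39, 1).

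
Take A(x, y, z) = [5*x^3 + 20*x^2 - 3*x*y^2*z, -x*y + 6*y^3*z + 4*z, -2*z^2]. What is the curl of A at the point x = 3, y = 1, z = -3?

(∇×A)₁ = ∂A₃/∂y − ∂A₂/∂z = -6*y^3 - 4
(∇×A)₂ = ∂A₁/∂z − ∂A₃/∂x = -3*x*y^2
(∇×A)₃ = ∂A₂/∂x − ∂A₁/∂y = 6*x*y*z - y
∇×A = (-6*y^3 - 4, -3*x*y^2, 6*x*y*z - y)
At (3, 1, -3): (-10, -9, -55).

(-10, -9, -55)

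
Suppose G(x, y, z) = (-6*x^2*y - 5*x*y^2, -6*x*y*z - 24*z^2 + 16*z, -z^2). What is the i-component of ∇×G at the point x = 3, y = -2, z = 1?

-4

(∇×G)_1 = ∂G₃/∂y − ∂G₂/∂z
= 0 − (-6*x*y - 48*z + 16)
= 6*x*y + 48*z - 16
At (3, -2, 1): -4.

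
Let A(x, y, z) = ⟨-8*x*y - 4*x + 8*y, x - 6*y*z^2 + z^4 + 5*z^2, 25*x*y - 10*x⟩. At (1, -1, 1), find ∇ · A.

∂A₁/∂x = -8*y - 4
∂A₂/∂y = -6*z^2
∂A₃/∂z = 0
∇·A = -8*y - 6*z^2 - 4
At (1, -1, 1): -2.

-2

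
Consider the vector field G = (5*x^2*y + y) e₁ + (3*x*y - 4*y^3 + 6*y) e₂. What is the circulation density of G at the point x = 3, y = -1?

-49

∂G₂/∂x = 3*y
∂G₁/∂y = 5*x^2 + 1
Scalar curl = -5*x^2 + 3*y - 1
At (3, -1): -49.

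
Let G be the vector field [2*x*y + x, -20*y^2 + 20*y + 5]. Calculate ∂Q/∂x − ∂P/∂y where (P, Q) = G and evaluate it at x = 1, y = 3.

-2

∂G₂/∂x = 0
∂G₁/∂y = 2*x
Scalar curl = -2*x
At (1, 3): -2.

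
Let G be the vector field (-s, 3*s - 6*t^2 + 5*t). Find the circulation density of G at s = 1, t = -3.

3

∂G₂/∂s = 3
∂G₁/∂t = 0
Scalar curl = 3
At (1, -3): 3.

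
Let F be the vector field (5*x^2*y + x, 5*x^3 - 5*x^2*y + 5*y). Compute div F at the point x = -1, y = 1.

-9

∂F₁/∂x = 10*x*y + 1
∂F₂/∂y = -5*x^2 + 5
∇·F = -5*x^2 + 10*x*y + 6
At (-1, 1): -9.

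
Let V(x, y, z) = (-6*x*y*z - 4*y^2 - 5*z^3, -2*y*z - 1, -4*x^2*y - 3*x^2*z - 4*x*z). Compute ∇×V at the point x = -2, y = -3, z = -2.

(∇×V)₁ = ∂V₃/∂y − ∂V₂/∂z = -4*x^2 + 2*y
(∇×V)₂ = ∂V₁/∂z − ∂V₃/∂x = 2*x*y + 6*x*z - 15*z^2 + 4*z
(∇×V)₃ = ∂V₂/∂x − ∂V₁/∂y = 6*x*z + 8*y
∇×V = (-4*x^2 + 2*y, 2*x*y + 6*x*z - 15*z^2 + 4*z, 6*x*z + 8*y)
At (-2, -3, -2): (-22, -32, 0).

(-22, -32, 0)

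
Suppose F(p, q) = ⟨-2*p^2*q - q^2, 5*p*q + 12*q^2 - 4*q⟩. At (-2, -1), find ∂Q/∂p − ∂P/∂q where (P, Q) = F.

∂F₂/∂p = 5*q
∂F₁/∂q = -2*p^2 - 2*q
Scalar curl = 2*p^2 + 7*q
At (-2, -1): 1.

1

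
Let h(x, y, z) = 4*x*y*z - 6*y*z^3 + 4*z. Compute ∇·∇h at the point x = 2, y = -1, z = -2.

-72

∂²h/∂x² = 0
∂²h/∂y² = 0
∂²h/∂z² = -36*y*z
∇²h = -36*y*z
At (2, -1, -2): -72.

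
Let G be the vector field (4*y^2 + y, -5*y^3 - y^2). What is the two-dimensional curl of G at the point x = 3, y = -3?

∂G₂/∂x = 0
∂G₁/∂y = 8*y + 1
Scalar curl = -8*y - 1
At (3, -3): 23.

23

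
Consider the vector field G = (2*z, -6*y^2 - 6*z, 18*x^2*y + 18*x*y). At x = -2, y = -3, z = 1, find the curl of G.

(42, -160, 0)

(∇×G)₁ = ∂G₃/∂y − ∂G₂/∂z = 18*x^2 + 18*x + 6
(∇×G)₂ = ∂G₁/∂z − ∂G₃/∂x = -36*x*y - 18*y + 2
(∇×G)₃ = ∂G₂/∂x − ∂G₁/∂y = 0
∇×G = (18*x^2 + 18*x + 6, -36*x*y - 18*y + 2, 0)
At (-2, -3, 1): (42, -160, 0).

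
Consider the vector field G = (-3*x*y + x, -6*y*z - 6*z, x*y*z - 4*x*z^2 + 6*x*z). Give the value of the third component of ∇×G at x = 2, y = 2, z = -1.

(∇×G)_3 = ∂G₂/∂x − ∂G₁/∂y
= 0 − (-3*x)
= 3*x
At (2, 2, -1): 6.

6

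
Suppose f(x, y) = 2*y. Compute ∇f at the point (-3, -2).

(0, 2)

∂f/∂x = 0
∂f/∂y = 2
∇f = (0, 2)
At (-3, -2): (0, 2).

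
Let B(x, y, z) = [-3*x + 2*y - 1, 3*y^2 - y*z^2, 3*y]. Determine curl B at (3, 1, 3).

(∇×B)₁ = ∂B₃/∂y − ∂B₂/∂z = 2*y*z + 3
(∇×B)₂ = ∂B₁/∂z − ∂B₃/∂x = 0
(∇×B)₃ = ∂B₂/∂x − ∂B₁/∂y = -2
∇×B = (2*y*z + 3, 0, -2)
At (3, 1, 3): (9, 0, -2).

(9, 0, -2)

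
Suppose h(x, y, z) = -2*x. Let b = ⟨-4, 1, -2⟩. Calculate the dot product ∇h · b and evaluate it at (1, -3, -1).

8

∂h/∂x = -2
∂h/∂y = 0
∂h/∂z = 0
∇h at (1, -3, -1) = (-2, 0, 0)
∇h · b = (-2)(-4) + (0)(1) + (0)(-2) = 8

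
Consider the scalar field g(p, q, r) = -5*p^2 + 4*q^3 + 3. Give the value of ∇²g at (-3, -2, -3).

∂²g/∂p² = -10
∂²g/∂q² = 24*q
∂²g/∂r² = 0
∇²g = 24*q - 10
At (-3, -2, -3): -58.

-58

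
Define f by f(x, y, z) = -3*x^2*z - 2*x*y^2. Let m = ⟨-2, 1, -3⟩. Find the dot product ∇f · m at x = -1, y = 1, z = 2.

-7

∂f/∂x = -6*x*z - 2*y^2
∂f/∂y = -4*x*y
∂f/∂z = -3*x^2
∇f at (-1, 1, 2) = (10, 4, -3)
∇f · m = (10)(-2) + (4)(1) + (-3)(-3) = -7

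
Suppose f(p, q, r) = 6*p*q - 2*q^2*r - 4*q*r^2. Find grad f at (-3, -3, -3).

∂f/∂p = 6*q
∂f/∂q = 6*p - 4*q*r - 4*r^2
∂f/∂r = -2*q^2 - 8*q*r
∇f = (6*q, 6*p - 4*q*r - 4*r^2, -2*q^2 - 8*q*r)
At (-3, -3, -3): (-18, -90, -90).

(-18, -90, -90)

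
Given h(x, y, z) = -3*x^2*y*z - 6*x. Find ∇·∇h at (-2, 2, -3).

36

∂²h/∂x² = -6*y*z
∂²h/∂y² = 0
∂²h/∂z² = 0
∇²h = -6*y*z
At (-2, 2, -3): 36.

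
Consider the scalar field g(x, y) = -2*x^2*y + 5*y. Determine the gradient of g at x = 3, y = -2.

(24, -13)

∂g/∂x = -4*x*y
∂g/∂y = -2*x^2 + 5
∇g = (-4*x*y, -2*x^2 + 5)
At (3, -2): (24, -13).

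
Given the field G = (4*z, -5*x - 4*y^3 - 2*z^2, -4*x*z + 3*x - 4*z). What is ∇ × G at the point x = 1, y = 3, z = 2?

(∇×G)₁ = ∂G₃/∂y − ∂G₂/∂z = 4*z
(∇×G)₂ = ∂G₁/∂z − ∂G₃/∂x = 4*z + 1
(∇×G)₃ = ∂G₂/∂x − ∂G₁/∂y = -5
∇×G = (4*z, 4*z + 1, -5)
At (1, 3, 2): (8, 9, -5).

(8, 9, -5)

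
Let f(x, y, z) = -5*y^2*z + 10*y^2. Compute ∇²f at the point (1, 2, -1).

∂²f/∂x² = 0
∂²f/∂y² = 10*(-z + 2)
∂²f/∂z² = 0
∇²f = -10*z + 20
At (1, 2, -1): 30.

30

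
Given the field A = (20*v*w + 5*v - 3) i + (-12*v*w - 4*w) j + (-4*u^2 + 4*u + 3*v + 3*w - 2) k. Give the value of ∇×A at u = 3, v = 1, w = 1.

(∇×A)₁ = ∂A₃/∂v − ∂A₂/∂w = 12*v + 7
(∇×A)₂ = ∂A₁/∂w − ∂A₃/∂u = 8*u + 20*v - 4
(∇×A)₃ = ∂A₂/∂u − ∂A₁/∂v = -20*w - 5
∇×A = (12*v + 7, 8*u + 20*v - 4, -20*w - 5)
At (3, 1, 1): (19, 40, -25).

(19, 40, -25)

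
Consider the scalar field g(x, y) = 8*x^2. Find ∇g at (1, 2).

∂g/∂x = 16*x
∂g/∂y = 0
∇g = (16*x, 0)
At (1, 2): (16, 0).

(16, 0)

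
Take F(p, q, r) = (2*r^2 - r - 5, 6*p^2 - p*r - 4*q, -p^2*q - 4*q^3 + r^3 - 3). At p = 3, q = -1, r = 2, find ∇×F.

(-18, 1, 34)

(∇×F)₁ = ∂F₃/∂q − ∂F₂/∂r = -p^2 + p - 12*q^2
(∇×F)₂ = ∂F₁/∂r − ∂F₃/∂p = 2*p*q + 4*r - 1
(∇×F)₃ = ∂F₂/∂p − ∂F₁/∂q = 12*p - r
∇×F = (-p^2 + p - 12*q^2, 2*p*q + 4*r - 1, 12*p - r)
At (3, -1, 2): (-18, 1, 34).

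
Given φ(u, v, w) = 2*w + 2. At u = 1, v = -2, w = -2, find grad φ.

(0, 0, 2)

∂φ/∂u = 0
∂φ/∂v = 0
∂φ/∂w = 2
∇φ = (0, 0, 2)
At (1, -2, -2): (0, 0, 2).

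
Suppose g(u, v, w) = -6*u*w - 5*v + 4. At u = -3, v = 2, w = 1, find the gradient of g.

(-6, -5, 18)

∂g/∂u = -6*w
∂g/∂v = -5
∂g/∂w = -6*u
∇g = (-6*w, -5, -6*u)
At (-3, 2, 1): (-6, -5, 18).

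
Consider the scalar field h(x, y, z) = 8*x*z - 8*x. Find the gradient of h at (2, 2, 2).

∂h/∂x = 8*z - 8
∂h/∂y = 0
∂h/∂z = 8*x
∇h = (8*z - 8, 0, 8*x)
At (2, 2, 2): (8, 0, 16).

(8, 0, 16)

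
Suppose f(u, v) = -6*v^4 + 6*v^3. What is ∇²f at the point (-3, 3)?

-540

∂²f/∂u² = 0
∂²f/∂v² = 36*v*(-2*v + 1)
∇²f = -72*v^2 + 36*v
At (-3, 3): -540.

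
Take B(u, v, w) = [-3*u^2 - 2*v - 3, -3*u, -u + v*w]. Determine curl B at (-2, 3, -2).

(∇×B)₁ = ∂B₃/∂v − ∂B₂/∂w = w
(∇×B)₂ = ∂B₁/∂w − ∂B₃/∂u = 1
(∇×B)₃ = ∂B₂/∂u − ∂B₁/∂v = -1
∇×B = (w, 1, -1)
At (-2, 3, -2): (-2, 1, -1).

(-2, 1, -1)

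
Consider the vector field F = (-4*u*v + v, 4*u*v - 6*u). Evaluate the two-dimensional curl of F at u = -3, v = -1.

∂F₂/∂u = 4*v - 6
∂F₁/∂v = -4*u + 1
Scalar curl = 4*u + 4*v - 7
At (-3, -1): -23.

-23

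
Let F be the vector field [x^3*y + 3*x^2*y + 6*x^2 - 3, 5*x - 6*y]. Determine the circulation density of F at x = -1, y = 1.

∂F₂/∂x = 5
∂F₁/∂y = x^3 + 3*x^2
Scalar curl = -x^3 - 3*x^2 + 5
At (-1, 1): 3.

3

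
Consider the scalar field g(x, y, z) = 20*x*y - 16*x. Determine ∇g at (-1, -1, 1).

(-36, -20, 0)

∂g/∂x = 20*y - 16
∂g/∂y = 20*x
∂g/∂z = 0
∇g = (20*y - 16, 20*x, 0)
At (-1, -1, 1): (-36, -20, 0).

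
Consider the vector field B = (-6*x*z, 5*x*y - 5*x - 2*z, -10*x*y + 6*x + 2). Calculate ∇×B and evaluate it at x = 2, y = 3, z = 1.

(∇×B)₁ = ∂B₃/∂y − ∂B₂/∂z = -10*x + 2
(∇×B)₂ = ∂B₁/∂z − ∂B₃/∂x = -6*x + 10*y - 6
(∇×B)₃ = ∂B₂/∂x − ∂B₁/∂y = 5*y - 5
∇×B = (-10*x + 2, -6*x + 10*y - 6, 5*y - 5)
At (2, 3, 1): (-18, 12, 10).

(-18, 12, 10)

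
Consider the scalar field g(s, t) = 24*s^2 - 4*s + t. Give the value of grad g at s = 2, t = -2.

∂g/∂s = 48*s - 4
∂g/∂t = 1
∇g = (48*s - 4, 1)
At (2, -2): (92, 1).

(92, 1)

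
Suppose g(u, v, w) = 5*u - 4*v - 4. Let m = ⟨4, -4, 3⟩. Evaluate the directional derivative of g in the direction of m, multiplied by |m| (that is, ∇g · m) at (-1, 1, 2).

∂g/∂u = 5
∂g/∂v = -4
∂g/∂w = 0
∇g at (-1, 1, 2) = (5, -4, 0)
∇g · m = (5)(4) + (-4)(-4) + (0)(3) = 36

36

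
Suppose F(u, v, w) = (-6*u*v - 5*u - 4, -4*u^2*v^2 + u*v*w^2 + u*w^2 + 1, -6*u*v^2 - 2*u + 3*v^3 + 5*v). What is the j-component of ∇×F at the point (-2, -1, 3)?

8

(∇×F)_2 = ∂F₁/∂w − ∂F₃/∂u
= 0 − (-6*v^2 - 2)
= 6*v^2 + 2
At (-2, -1, 3): 8.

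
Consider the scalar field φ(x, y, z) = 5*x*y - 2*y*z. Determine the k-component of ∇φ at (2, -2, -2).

(∇φ)_3 = ∂φ/∂z = -2*y
At (2, -2, -2): 4.

4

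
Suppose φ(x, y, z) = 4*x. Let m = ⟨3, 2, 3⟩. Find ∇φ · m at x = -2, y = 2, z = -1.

∂φ/∂x = 4
∂φ/∂y = 0
∂φ/∂z = 0
∇φ at (-2, 2, -1) = (4, 0, 0)
∇φ · m = (4)(3) + (0)(2) + (0)(3) = 12

12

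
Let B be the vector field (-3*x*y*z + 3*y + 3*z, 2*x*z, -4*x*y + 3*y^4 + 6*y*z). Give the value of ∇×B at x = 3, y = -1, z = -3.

(-48, 8, -36)

(∇×B)₁ = ∂B₃/∂y − ∂B₂/∂z = -6*x + 12*y^3 + 6*z
(∇×B)₂ = ∂B₁/∂z − ∂B₃/∂x = -3*x*y + 4*y + 3
(∇×B)₃ = ∂B₂/∂x − ∂B₁/∂y = 3*x*z + 2*z - 3
∇×B = (-6*x + 12*y^3 + 6*z, -3*x*y + 4*y + 3, 3*x*z + 2*z - 3)
At (3, -1, -3): (-48, 8, -36).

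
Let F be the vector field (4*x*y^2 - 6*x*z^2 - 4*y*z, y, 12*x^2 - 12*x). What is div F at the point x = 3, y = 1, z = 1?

∂F₁/∂x = 4*y^2 - 6*z^2
∂F₂/∂y = 1
∂F₃/∂z = 0
∇·F = 4*y^2 - 6*z^2 + 1
At (3, 1, 1): -1.

-1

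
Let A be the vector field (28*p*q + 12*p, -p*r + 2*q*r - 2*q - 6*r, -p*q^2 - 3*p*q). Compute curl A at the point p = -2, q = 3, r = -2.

(∇×A)₁ = ∂A₃/∂q − ∂A₂/∂r = -2*p*q - 2*p - 2*q + 6
(∇×A)₂ = ∂A₁/∂r − ∂A₃/∂p = q^2 + 3*q
(∇×A)₃ = ∂A₂/∂p − ∂A₁/∂q = -28*p - r
∇×A = (-2*p*q - 2*p - 2*q + 6, q^2 + 3*q, -28*p - r)
At (-2, 3, -2): (16, 18, 58).

(16, 18, 58)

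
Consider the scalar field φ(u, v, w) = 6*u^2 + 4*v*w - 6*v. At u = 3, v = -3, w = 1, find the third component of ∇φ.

(∇φ)_3 = ∂φ/∂w = 4*v
At (3, -3, 1): -12.

-12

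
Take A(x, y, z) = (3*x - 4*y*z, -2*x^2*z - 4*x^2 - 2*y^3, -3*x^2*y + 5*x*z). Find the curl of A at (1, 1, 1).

(-1, -3, -8)

(∇×A)₁ = ∂A₃/∂y − ∂A₂/∂z = -x^2
(∇×A)₂ = ∂A₁/∂z − ∂A₃/∂x = 6*x*y - 4*y - 5*z
(∇×A)₃ = ∂A₂/∂x − ∂A₁/∂y = -4*x*z - 8*x + 4*z
∇×A = (-x^2, 6*x*y - 4*y - 5*z, -4*x*z - 8*x + 4*z)
At (1, 1, 1): (-1, -3, -8).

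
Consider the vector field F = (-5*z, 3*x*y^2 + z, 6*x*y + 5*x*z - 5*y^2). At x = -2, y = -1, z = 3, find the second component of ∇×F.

(∇×F)_2 = ∂F₁/∂z − ∂F₃/∂x
= -5 − (6*y + 5*z)
= -6*y - 5*z - 5
At (-2, -1, 3): -14.

-14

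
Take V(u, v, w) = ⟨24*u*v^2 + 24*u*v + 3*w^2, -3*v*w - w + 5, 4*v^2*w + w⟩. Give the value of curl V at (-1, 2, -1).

(∇×V)₁ = ∂V₃/∂v − ∂V₂/∂w = 8*v*w + 3*v + 1
(∇×V)₂ = ∂V₁/∂w − ∂V₃/∂u = 6*w
(∇×V)₃ = ∂V₂/∂u − ∂V₁/∂v = -48*u*v - 24*u
∇×V = (8*v*w + 3*v + 1, 6*w, -48*u*v - 24*u)
At (-1, 2, -1): (-9, -6, 120).

(-9, -6, 120)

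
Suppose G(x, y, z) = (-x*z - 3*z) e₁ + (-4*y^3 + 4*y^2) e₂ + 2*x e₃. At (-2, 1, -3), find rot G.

(0, -3, 0)

(∇×G)₁ = ∂G₃/∂y − ∂G₂/∂z = 0
(∇×G)₂ = ∂G₁/∂z − ∂G₃/∂x = -x - 5
(∇×G)₃ = ∂G₂/∂x − ∂G₁/∂y = 0
∇×G = (0, -x - 5, 0)
At (-2, 1, -3): (0, -3, 0).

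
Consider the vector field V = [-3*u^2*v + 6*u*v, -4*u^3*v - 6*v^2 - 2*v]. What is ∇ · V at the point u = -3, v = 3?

142

∂V₁/∂u = -6*u*v + 6*v
∂V₂/∂v = -4*u^3 - 12*v - 2
∇·V = -4*u^3 - 6*u*v - 6*v - 2
At (-3, 3): 142.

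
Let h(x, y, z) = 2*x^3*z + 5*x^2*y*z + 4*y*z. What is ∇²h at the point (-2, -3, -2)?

108

∂²h/∂x² = 2*z*(6*x + 5*y)
∂²h/∂y² = 0
∂²h/∂z² = 0
∇²h = 12*x*z + 10*y*z
At (-2, -3, -2): 108.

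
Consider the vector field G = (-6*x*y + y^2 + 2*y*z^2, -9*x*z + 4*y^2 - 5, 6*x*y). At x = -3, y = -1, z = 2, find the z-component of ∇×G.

-42

(∇×G)_3 = ∂G₂/∂x − ∂G₁/∂y
= -9*z − (-6*x + 2*y + 2*z^2)
= 6*x - 2*y - 2*z^2 - 9*z
At (-3, -1, 2): -42.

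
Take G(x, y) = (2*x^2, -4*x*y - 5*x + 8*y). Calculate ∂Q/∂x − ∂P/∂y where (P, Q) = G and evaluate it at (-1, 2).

-13

∂G₂/∂x = -4*y - 5
∂G₁/∂y = 0
Scalar curl = -4*y - 5
At (-1, 2): -13.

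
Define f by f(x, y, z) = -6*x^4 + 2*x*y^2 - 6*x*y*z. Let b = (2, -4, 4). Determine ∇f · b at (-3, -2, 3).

928

∂f/∂x = -24*x^3 + 2*y^2 - 6*y*z
∂f/∂y = 4*x*y - 6*x*z
∂f/∂z = -6*x*y
∇f at (-3, -2, 3) = (692, 78, -36)
∇f · b = (692)(2) + (78)(-4) + (-36)(4) = 928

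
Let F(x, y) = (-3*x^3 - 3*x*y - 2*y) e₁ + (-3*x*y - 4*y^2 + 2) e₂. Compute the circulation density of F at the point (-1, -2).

5

∂F₂/∂x = -3*y
∂F₁/∂y = -3*x - 2
Scalar curl = 3*x - 3*y + 2
At (-1, -2): 5.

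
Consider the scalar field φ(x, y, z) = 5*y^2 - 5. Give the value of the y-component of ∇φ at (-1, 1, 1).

(∇φ)_2 = ∂φ/∂y = 10*y
At (-1, 1, 1): 10.

10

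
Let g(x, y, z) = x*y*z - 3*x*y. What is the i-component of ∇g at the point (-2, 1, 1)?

-2

(∇g)_1 = ∂g/∂x = y*z - 3*y
At (-2, 1, 1): -2.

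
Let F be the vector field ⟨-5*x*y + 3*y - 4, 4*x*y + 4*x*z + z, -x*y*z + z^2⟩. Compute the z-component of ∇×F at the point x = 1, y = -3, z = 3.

2

(∇×F)_3 = ∂F₂/∂x − ∂F₁/∂y
= 4*y + 4*z − (-5*x + 3)
= 5*x + 4*y + 4*z - 3
At (1, -3, 3): 2.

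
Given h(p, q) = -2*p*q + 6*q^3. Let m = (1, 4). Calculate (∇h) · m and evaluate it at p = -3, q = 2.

308

∂h/∂p = -2*q
∂h/∂q = -2*p + 18*q^2
∇h at (-3, 2) = (-4, 78)
∇h · m = (-4)(1) + (78)(4) = 308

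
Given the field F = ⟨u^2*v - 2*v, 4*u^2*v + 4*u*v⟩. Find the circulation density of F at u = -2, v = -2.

∂F₂/∂u = 8*u*v + 4*v
∂F₁/∂v = u^2 - 2
Scalar curl = -u^2 + 8*u*v + 4*v + 2
At (-2, -2): 22.

22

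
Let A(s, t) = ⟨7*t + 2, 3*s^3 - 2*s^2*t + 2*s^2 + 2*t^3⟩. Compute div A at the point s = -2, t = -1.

-2

∂A₁/∂s = 0
∂A₂/∂t = -2*s^2 + 6*t^2
∇·A = -2*s^2 + 6*t^2
At (-2, -1): -2.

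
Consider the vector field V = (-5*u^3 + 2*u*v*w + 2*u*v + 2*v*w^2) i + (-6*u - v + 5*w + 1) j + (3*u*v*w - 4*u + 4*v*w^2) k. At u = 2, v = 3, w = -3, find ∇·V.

∂V₁/∂u = -15*u^2 + 2*v*w + 2*v
∂V₂/∂v = -1
∂V₃/∂w = 3*u*v + 8*v*w
∇·V = -15*u^2 + 3*u*v + 10*v*w + 2*v - 1
At (2, 3, -3): -127.

-127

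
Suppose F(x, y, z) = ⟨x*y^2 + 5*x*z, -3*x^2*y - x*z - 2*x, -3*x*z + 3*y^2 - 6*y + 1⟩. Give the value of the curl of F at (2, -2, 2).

(∇×F)₁ = ∂F₃/∂y − ∂F₂/∂z = x + 6*y - 6
(∇×F)₂ = ∂F₁/∂z − ∂F₃/∂x = 5*x + 3*z
(∇×F)₃ = ∂F₂/∂x − ∂F₁/∂y = -8*x*y - z - 2
∇×F = (x + 6*y - 6, 5*x + 3*z, -8*x*y - z - 2)
At (2, -2, 2): (-16, 16, 28).

(-16, 16, 28)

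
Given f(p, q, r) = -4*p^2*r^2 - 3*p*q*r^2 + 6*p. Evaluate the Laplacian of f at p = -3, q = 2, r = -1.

-44

∂²f/∂p² = -8*r^2
∂²f/∂q² = 0
∂²f/∂r² = -2*p*(4*p + 3*q)
∇²f = -8*p^2 - 6*p*q - 8*r^2
At (-3, 2, -1): -44.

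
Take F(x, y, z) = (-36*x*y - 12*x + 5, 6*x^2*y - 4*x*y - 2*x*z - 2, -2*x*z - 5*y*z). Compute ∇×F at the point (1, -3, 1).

(-3, 2, 10)

(∇×F)₁ = ∂F₃/∂y − ∂F₂/∂z = 2*x - 5*z
(∇×F)₂ = ∂F₁/∂z − ∂F₃/∂x = 2*z
(∇×F)₃ = ∂F₂/∂x − ∂F₁/∂y = 12*x*y + 36*x - 4*y - 2*z
∇×F = (2*x - 5*z, 2*z, 12*x*y + 36*x - 4*y - 2*z)
At (1, -3, 1): (-3, 2, 10).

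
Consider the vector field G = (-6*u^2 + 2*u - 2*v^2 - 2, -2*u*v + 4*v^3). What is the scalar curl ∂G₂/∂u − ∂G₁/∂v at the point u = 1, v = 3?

6

∂G₂/∂u = -2*v
∂G₁/∂v = -4*v
Scalar curl = 2*v
At (1, 3): 6.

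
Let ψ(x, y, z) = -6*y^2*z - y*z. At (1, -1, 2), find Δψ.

∂²ψ/∂x² = 0
∂²ψ/∂y² = -12*z
∂²ψ/∂z² = 0
∇²ψ = -12*z
At (1, -1, 2): -24.

-24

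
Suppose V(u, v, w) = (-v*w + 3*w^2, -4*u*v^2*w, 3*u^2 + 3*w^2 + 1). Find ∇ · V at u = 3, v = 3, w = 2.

∂V₁/∂u = 0
∂V₂/∂v = -8*u*v*w
∂V₃/∂w = 6*w
∇·V = -8*u*v*w + 6*w
At (3, 3, 2): -132.

-132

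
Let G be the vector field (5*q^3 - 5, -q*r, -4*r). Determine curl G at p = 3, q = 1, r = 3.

(1, 0, -15)

(∇×G)₁ = ∂G₃/∂q − ∂G₂/∂r = q
(∇×G)₂ = ∂G₁/∂r − ∂G₃/∂p = 0
(∇×G)₃ = ∂G₂/∂p − ∂G₁/∂q = -15*q^2
∇×G = (q, 0, -15*q^2)
At (3, 1, 3): (1, 0, -15).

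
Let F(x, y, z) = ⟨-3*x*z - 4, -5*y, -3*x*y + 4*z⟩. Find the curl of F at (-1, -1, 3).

(∇×F)₁ = ∂F₃/∂y − ∂F₂/∂z = -3*x
(∇×F)₂ = ∂F₁/∂z − ∂F₃/∂x = -3*x + 3*y
(∇×F)₃ = ∂F₂/∂x − ∂F₁/∂y = 0
∇×F = (-3*x, -3*x + 3*y, 0)
At (-1, -1, 3): (3, 0, 0).

(3, 0, 0)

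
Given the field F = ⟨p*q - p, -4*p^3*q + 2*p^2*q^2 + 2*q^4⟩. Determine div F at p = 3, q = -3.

∂F₁/∂p = q - 1
∂F₂/∂q = -4*p^3 + 4*p^2*q + 8*q^3
∇·F = -4*p^3 + 4*p^2*q + 8*q^3 + q - 1
At (3, -3): -436.

-436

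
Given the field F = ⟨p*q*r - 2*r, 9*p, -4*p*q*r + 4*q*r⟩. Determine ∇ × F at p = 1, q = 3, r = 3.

(0, 37, 6)

(∇×F)₁ = ∂F₃/∂q − ∂F₂/∂r = -4*p*r + 4*r
(∇×F)₂ = ∂F₁/∂r − ∂F₃/∂p = p*q + 4*q*r - 2
(∇×F)₃ = ∂F₂/∂p − ∂F₁/∂q = -p*r + 9
∇×F = (-4*p*r + 4*r, p*q + 4*q*r - 2, -p*r + 9)
At (1, 3, 3): (0, 37, 6).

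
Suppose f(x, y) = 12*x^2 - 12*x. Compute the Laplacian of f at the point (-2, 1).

∂²f/∂x² = 24
∂²f/∂y² = 0
∇²f = 24
At (-2, 1): 24.

24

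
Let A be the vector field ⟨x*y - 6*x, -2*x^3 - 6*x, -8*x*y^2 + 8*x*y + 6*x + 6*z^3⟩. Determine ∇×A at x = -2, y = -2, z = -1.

(-80, 42, -28)

(∇×A)₁ = ∂A₃/∂y − ∂A₂/∂z = -16*x*y + 8*x
(∇×A)₂ = ∂A₁/∂z − ∂A₃/∂x = 8*y^2 - 8*y - 6
(∇×A)₃ = ∂A₂/∂x − ∂A₁/∂y = -6*x^2 - x - 6
∇×A = (-16*x*y + 8*x, 8*y^2 - 8*y - 6, -6*x^2 - x - 6)
At (-2, -2, -1): (-80, 42, -28).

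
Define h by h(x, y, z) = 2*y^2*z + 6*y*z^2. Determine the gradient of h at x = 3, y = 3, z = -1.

∂h/∂x = 0
∂h/∂y = 4*y*z + 6*z^2
∂h/∂z = 2*y^2 + 12*y*z
∇h = (0, 4*y*z + 6*z^2, 2*y^2 + 12*y*z)
At (3, 3, -1): (0, -6, -18).

(0, -6, -18)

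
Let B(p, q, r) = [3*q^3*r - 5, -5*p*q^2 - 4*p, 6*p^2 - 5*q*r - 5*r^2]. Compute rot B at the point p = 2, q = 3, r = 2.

(∇×B)₁ = ∂B₃/∂q − ∂B₂/∂r = -5*r
(∇×B)₂ = ∂B₁/∂r − ∂B₃/∂p = -12*p + 3*q^3
(∇×B)₃ = ∂B₂/∂p − ∂B₁/∂q = -9*q^2*r - 5*q^2 - 4
∇×B = (-5*r, -12*p + 3*q^3, -9*q^2*r - 5*q^2 - 4)
At (2, 3, 2): (-10, 57, -211).

(-10, 57, -211)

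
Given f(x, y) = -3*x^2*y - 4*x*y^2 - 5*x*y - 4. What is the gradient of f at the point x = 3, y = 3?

∂f/∂x = -6*x*y - 4*y^2 - 5*y
∂f/∂y = -3*x^2 - 8*x*y - 5*x
∇f = (-6*x*y - 4*y^2 - 5*y, -3*x^2 - 8*x*y - 5*x)
At (3, 3): (-105, -114).

(-105, -114)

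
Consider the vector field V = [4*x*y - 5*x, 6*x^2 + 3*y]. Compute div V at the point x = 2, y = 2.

∂V₁/∂x = 4*y - 5
∂V₂/∂y = 3
∇·V = 4*y - 2
At (2, 2): 6.

6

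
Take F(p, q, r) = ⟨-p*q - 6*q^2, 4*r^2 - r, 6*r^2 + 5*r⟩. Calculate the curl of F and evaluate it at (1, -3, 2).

(∇×F)₁ = ∂F₃/∂q − ∂F₂/∂r = -8*r + 1
(∇×F)₂ = ∂F₁/∂r − ∂F₃/∂p = 0
(∇×F)₃ = ∂F₂/∂p − ∂F₁/∂q = p + 12*q
∇×F = (-8*r + 1, 0, p + 12*q)
At (1, -3, 2): (-15, 0, -35).

(-15, 0, -35)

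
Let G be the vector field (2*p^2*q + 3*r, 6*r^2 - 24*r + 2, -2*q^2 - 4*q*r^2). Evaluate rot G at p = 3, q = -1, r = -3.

(28, 3, -18)

(∇×G)₁ = ∂G₃/∂q − ∂G₂/∂r = -4*q - 4*r^2 - 12*r + 24
(∇×G)₂ = ∂G₁/∂r − ∂G₃/∂p = 3
(∇×G)₃ = ∂G₂/∂p − ∂G₁/∂q = -2*p^2
∇×G = (-4*q - 4*r^2 - 12*r + 24, 3, -2*p^2)
At (3, -1, -3): (28, 3, -18).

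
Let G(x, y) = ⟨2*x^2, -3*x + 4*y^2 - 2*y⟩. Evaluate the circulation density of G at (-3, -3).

-3

∂G₂/∂x = -3
∂G₁/∂y = 0
Scalar curl = -3
At (-3, -3): -3.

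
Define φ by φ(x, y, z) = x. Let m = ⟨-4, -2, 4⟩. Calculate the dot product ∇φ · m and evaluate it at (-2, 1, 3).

-4

∂φ/∂x = 1
∂φ/∂y = 0
∂φ/∂z = 0
∇φ at (-2, 1, 3) = (1, 0, 0)
∇φ · m = (1)(-4) + (0)(-2) + (0)(4) = -4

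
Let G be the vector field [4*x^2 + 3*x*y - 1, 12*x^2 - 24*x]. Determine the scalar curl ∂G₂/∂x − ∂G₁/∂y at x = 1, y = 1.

-3

∂G₂/∂x = 24*x - 24
∂G₁/∂y = 3*x
Scalar curl = 21*x - 24
At (1, 1): -3.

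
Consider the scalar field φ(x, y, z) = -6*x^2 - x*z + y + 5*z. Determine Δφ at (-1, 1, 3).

-12

∂²φ/∂x² = -12
∂²φ/∂y² = 0
∂²φ/∂z² = 0
∇²φ = -12
At (-1, 1, 3): -12.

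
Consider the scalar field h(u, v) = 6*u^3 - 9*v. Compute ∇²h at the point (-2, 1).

∂²h/∂u² = 36*u
∂²h/∂v² = 0
∇²h = 36*u
At (-2, 1): -72.

-72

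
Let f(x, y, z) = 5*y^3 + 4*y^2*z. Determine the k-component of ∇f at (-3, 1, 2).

(∇f)_3 = ∂f/∂z = 4*y^2
At (-3, 1, 2): 4.

4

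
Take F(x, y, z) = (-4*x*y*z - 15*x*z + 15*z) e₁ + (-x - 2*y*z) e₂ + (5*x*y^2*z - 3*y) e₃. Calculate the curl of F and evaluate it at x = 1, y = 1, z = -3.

(∇×F)₁ = ∂F₃/∂y − ∂F₂/∂z = 10*x*y*z + 2*y - 3
(∇×F)₂ = ∂F₁/∂z − ∂F₃/∂x = -4*x*y - 15*x - 5*y^2*z + 15
(∇×F)₃ = ∂F₂/∂x − ∂F₁/∂y = 4*x*z - 1
∇×F = (10*x*y*z + 2*y - 3, -4*x*y - 15*x - 5*y^2*z + 15, 4*x*z - 1)
At (1, 1, -3): (-31, 11, -13).

(-31, 11, -13)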